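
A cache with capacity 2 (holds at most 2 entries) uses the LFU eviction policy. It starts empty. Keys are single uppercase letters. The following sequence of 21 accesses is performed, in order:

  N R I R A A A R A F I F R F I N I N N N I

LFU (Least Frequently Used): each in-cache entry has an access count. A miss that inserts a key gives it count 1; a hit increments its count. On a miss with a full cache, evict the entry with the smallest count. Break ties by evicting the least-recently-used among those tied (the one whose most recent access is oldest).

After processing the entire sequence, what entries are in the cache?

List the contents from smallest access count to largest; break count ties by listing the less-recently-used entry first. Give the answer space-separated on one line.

LFU simulation (capacity=2):
  1. access N: MISS. Cache: [N(c=1)]
  2. access R: MISS. Cache: [N(c=1) R(c=1)]
  3. access I: MISS, evict N(c=1). Cache: [R(c=1) I(c=1)]
  4. access R: HIT, count now 2. Cache: [I(c=1) R(c=2)]
  5. access A: MISS, evict I(c=1). Cache: [A(c=1) R(c=2)]
  6. access A: HIT, count now 2. Cache: [R(c=2) A(c=2)]
  7. access A: HIT, count now 3. Cache: [R(c=2) A(c=3)]
  8. access R: HIT, count now 3. Cache: [A(c=3) R(c=3)]
  9. access A: HIT, count now 4. Cache: [R(c=3) A(c=4)]
  10. access F: MISS, evict R(c=3). Cache: [F(c=1) A(c=4)]
  11. access I: MISS, evict F(c=1). Cache: [I(c=1) A(c=4)]
  12. access F: MISS, evict I(c=1). Cache: [F(c=1) A(c=4)]
  13. access R: MISS, evict F(c=1). Cache: [R(c=1) A(c=4)]
  14. access F: MISS, evict R(c=1). Cache: [F(c=1) A(c=4)]
  15. access I: MISS, evict F(c=1). Cache: [I(c=1) A(c=4)]
  16. access N: MISS, evict I(c=1). Cache: [N(c=1) A(c=4)]
  17. access I: MISS, evict N(c=1). Cache: [I(c=1) A(c=4)]
  18. access N: MISS, evict I(c=1). Cache: [N(c=1) A(c=4)]
  19. access N: HIT, count now 2. Cache: [N(c=2) A(c=4)]
  20. access N: HIT, count now 3. Cache: [N(c=3) A(c=4)]
  21. access I: MISS, evict N(c=3). Cache: [I(c=1) A(c=4)]
Total: 7 hits, 14 misses, 12 evictions

Answer: I A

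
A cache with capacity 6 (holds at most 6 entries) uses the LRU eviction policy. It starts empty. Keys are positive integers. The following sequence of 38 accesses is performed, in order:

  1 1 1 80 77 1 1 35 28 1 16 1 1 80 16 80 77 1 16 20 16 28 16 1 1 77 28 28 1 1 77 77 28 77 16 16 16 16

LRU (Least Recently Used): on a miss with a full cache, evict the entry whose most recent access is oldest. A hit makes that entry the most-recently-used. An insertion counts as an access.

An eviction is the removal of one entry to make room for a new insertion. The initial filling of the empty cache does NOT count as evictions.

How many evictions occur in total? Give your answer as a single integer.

LRU simulation (capacity=6):
  1. access 1: MISS. Cache (LRU->MRU): [1]
  2. access 1: HIT. Cache (LRU->MRU): [1]
  3. access 1: HIT. Cache (LRU->MRU): [1]
  4. access 80: MISS. Cache (LRU->MRU): [1 80]
  5. access 77: MISS. Cache (LRU->MRU): [1 80 77]
  6. access 1: HIT. Cache (LRU->MRU): [80 77 1]
  7. access 1: HIT. Cache (LRU->MRU): [80 77 1]
  8. access 35: MISS. Cache (LRU->MRU): [80 77 1 35]
  9. access 28: MISS. Cache (LRU->MRU): [80 77 1 35 28]
  10. access 1: HIT. Cache (LRU->MRU): [80 77 35 28 1]
  11. access 16: MISS. Cache (LRU->MRU): [80 77 35 28 1 16]
  12. access 1: HIT. Cache (LRU->MRU): [80 77 35 28 16 1]
  13. access 1: HIT. Cache (LRU->MRU): [80 77 35 28 16 1]
  14. access 80: HIT. Cache (LRU->MRU): [77 35 28 16 1 80]
  15. access 16: HIT. Cache (LRU->MRU): [77 35 28 1 80 16]
  16. access 80: HIT. Cache (LRU->MRU): [77 35 28 1 16 80]
  17. access 77: HIT. Cache (LRU->MRU): [35 28 1 16 80 77]
  18. access 1: HIT. Cache (LRU->MRU): [35 28 16 80 77 1]
  19. access 16: HIT. Cache (LRU->MRU): [35 28 80 77 1 16]
  20. access 20: MISS, evict 35. Cache (LRU->MRU): [28 80 77 1 16 20]
  21. access 16: HIT. Cache (LRU->MRU): [28 80 77 1 20 16]
  22. access 28: HIT. Cache (LRU->MRU): [80 77 1 20 16 28]
  23. access 16: HIT. Cache (LRU->MRU): [80 77 1 20 28 16]
  24. access 1: HIT. Cache (LRU->MRU): [80 77 20 28 16 1]
  25. access 1: HIT. Cache (LRU->MRU): [80 77 20 28 16 1]
  26. access 77: HIT. Cache (LRU->MRU): [80 20 28 16 1 77]
  27. access 28: HIT. Cache (LRU->MRU): [80 20 16 1 77 28]
  28. access 28: HIT. Cache (LRU->MRU): [80 20 16 1 77 28]
  29. access 1: HIT. Cache (LRU->MRU): [80 20 16 77 28 1]
  30. access 1: HIT. Cache (LRU->MRU): [80 20 16 77 28 1]
  31. access 77: HIT. Cache (LRU->MRU): [80 20 16 28 1 77]
  32. access 77: HIT. Cache (LRU->MRU): [80 20 16 28 1 77]
  33. access 28: HIT. Cache (LRU->MRU): [80 20 16 1 77 28]
  34. access 77: HIT. Cache (LRU->MRU): [80 20 16 1 28 77]
  35. access 16: HIT. Cache (LRU->MRU): [80 20 1 28 77 16]
  36. access 16: HIT. Cache (LRU->MRU): [80 20 1 28 77 16]
  37. access 16: HIT. Cache (LRU->MRU): [80 20 1 28 77 16]
  38. access 16: HIT. Cache (LRU->MRU): [80 20 1 28 77 16]
Total: 31 hits, 7 misses, 1 evictions

Answer: 1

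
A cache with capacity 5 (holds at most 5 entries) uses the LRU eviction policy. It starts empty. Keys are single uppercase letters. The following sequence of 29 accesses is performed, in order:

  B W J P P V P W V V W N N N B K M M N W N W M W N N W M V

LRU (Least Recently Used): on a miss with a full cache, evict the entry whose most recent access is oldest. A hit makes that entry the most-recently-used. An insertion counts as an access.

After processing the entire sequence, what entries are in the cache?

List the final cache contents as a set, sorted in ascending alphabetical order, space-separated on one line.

Answer: K M N V W

Derivation:
LRU simulation (capacity=5):
  1. access B: MISS. Cache (LRU->MRU): [B]
  2. access W: MISS. Cache (LRU->MRU): [B W]
  3. access J: MISS. Cache (LRU->MRU): [B W J]
  4. access P: MISS. Cache (LRU->MRU): [B W J P]
  5. access P: HIT. Cache (LRU->MRU): [B W J P]
  6. access V: MISS. Cache (LRU->MRU): [B W J P V]
  7. access P: HIT. Cache (LRU->MRU): [B W J V P]
  8. access W: HIT. Cache (LRU->MRU): [B J V P W]
  9. access V: HIT. Cache (LRU->MRU): [B J P W V]
  10. access V: HIT. Cache (LRU->MRU): [B J P W V]
  11. access W: HIT. Cache (LRU->MRU): [B J P V W]
  12. access N: MISS, evict B. Cache (LRU->MRU): [J P V W N]
  13. access N: HIT. Cache (LRU->MRU): [J P V W N]
  14. access N: HIT. Cache (LRU->MRU): [J P V W N]
  15. access B: MISS, evict J. Cache (LRU->MRU): [P V W N B]
  16. access K: MISS, evict P. Cache (LRU->MRU): [V W N B K]
  17. access M: MISS, evict V. Cache (LRU->MRU): [W N B K M]
  18. access M: HIT. Cache (LRU->MRU): [W N B K M]
  19. access N: HIT. Cache (LRU->MRU): [W B K M N]
  20. access W: HIT. Cache (LRU->MRU): [B K M N W]
  21. access N: HIT. Cache (LRU->MRU): [B K M W N]
  22. access W: HIT. Cache (LRU->MRU): [B K M N W]
  23. access M: HIT. Cache (LRU->MRU): [B K N W M]
  24. access W: HIT. Cache (LRU->MRU): [B K N M W]
  25. access N: HIT. Cache (LRU->MRU): [B K M W N]
  26. access N: HIT. Cache (LRU->MRU): [B K M W N]
  27. access W: HIT. Cache (LRU->MRU): [B K M N W]
  28. access M: HIT. Cache (LRU->MRU): [B K N W M]
  29. access V: MISS, evict B. Cache (LRU->MRU): [K N W M V]
Total: 19 hits, 10 misses, 5 evictions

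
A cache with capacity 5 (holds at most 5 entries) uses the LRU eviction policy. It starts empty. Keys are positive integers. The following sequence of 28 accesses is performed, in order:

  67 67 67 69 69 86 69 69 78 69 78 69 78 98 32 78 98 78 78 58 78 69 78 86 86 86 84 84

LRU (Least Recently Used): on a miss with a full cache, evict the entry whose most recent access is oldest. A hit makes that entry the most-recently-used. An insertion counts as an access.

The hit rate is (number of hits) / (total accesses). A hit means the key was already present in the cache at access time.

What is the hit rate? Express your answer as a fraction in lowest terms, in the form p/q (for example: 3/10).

LRU simulation (capacity=5):
  1. access 67: MISS. Cache (LRU->MRU): [67]
  2. access 67: HIT. Cache (LRU->MRU): [67]
  3. access 67: HIT. Cache (LRU->MRU): [67]
  4. access 69: MISS. Cache (LRU->MRU): [67 69]
  5. access 69: HIT. Cache (LRU->MRU): [67 69]
  6. access 86: MISS. Cache (LRU->MRU): [67 69 86]
  7. access 69: HIT. Cache (LRU->MRU): [67 86 69]
  8. access 69: HIT. Cache (LRU->MRU): [67 86 69]
  9. access 78: MISS. Cache (LRU->MRU): [67 86 69 78]
  10. access 69: HIT. Cache (LRU->MRU): [67 86 78 69]
  11. access 78: HIT. Cache (LRU->MRU): [67 86 69 78]
  12. access 69: HIT. Cache (LRU->MRU): [67 86 78 69]
  13. access 78: HIT. Cache (LRU->MRU): [67 86 69 78]
  14. access 98: MISS. Cache (LRU->MRU): [67 86 69 78 98]
  15. access 32: MISS, evict 67. Cache (LRU->MRU): [86 69 78 98 32]
  16. access 78: HIT. Cache (LRU->MRU): [86 69 98 32 78]
  17. access 98: HIT. Cache (LRU->MRU): [86 69 32 78 98]
  18. access 78: HIT. Cache (LRU->MRU): [86 69 32 98 78]
  19. access 78: HIT. Cache (LRU->MRU): [86 69 32 98 78]
  20. access 58: MISS, evict 86. Cache (LRU->MRU): [69 32 98 78 58]
  21. access 78: HIT. Cache (LRU->MRU): [69 32 98 58 78]
  22. access 69: HIT. Cache (LRU->MRU): [32 98 58 78 69]
  23. access 78: HIT. Cache (LRU->MRU): [32 98 58 69 78]
  24. access 86: MISS, evict 32. Cache (LRU->MRU): [98 58 69 78 86]
  25. access 86: HIT. Cache (LRU->MRU): [98 58 69 78 86]
  26. access 86: HIT. Cache (LRU->MRU): [98 58 69 78 86]
  27. access 84: MISS, evict 98. Cache (LRU->MRU): [58 69 78 86 84]
  28. access 84: HIT. Cache (LRU->MRU): [58 69 78 86 84]
Total: 19 hits, 9 misses, 4 evictions

Hit rate = 19/28

Answer: 19/28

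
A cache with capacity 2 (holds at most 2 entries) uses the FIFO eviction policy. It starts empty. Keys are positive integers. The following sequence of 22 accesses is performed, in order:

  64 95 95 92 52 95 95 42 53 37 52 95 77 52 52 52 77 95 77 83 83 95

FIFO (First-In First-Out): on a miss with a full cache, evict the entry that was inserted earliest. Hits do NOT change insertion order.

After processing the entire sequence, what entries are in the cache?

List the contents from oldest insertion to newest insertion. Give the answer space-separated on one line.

Answer: 83 95

Derivation:
FIFO simulation (capacity=2):
  1. access 64: MISS. Cache (old->new): [64]
  2. access 95: MISS. Cache (old->new): [64 95]
  3. access 95: HIT. Cache (old->new): [64 95]
  4. access 92: MISS, evict 64. Cache (old->new): [95 92]
  5. access 52: MISS, evict 95. Cache (old->new): [92 52]
  6. access 95: MISS, evict 92. Cache (old->new): [52 95]
  7. access 95: HIT. Cache (old->new): [52 95]
  8. access 42: MISS, evict 52. Cache (old->new): [95 42]
  9. access 53: MISS, evict 95. Cache (old->new): [42 53]
  10. access 37: MISS, evict 42. Cache (old->new): [53 37]
  11. access 52: MISS, evict 53. Cache (old->new): [37 52]
  12. access 95: MISS, evict 37. Cache (old->new): [52 95]
  13. access 77: MISS, evict 52. Cache (old->new): [95 77]
  14. access 52: MISS, evict 95. Cache (old->new): [77 52]
  15. access 52: HIT. Cache (old->new): [77 52]
  16. access 52: HIT. Cache (old->new): [77 52]
  17. access 77: HIT. Cache (old->new): [77 52]
  18. access 95: MISS, evict 77. Cache (old->new): [52 95]
  19. access 77: MISS, evict 52. Cache (old->new): [95 77]
  20. access 83: MISS, evict 95. Cache (old->new): [77 83]
  21. access 83: HIT. Cache (old->new): [77 83]
  22. access 95: MISS, evict 77. Cache (old->new): [83 95]
Total: 6 hits, 16 misses, 14 evictions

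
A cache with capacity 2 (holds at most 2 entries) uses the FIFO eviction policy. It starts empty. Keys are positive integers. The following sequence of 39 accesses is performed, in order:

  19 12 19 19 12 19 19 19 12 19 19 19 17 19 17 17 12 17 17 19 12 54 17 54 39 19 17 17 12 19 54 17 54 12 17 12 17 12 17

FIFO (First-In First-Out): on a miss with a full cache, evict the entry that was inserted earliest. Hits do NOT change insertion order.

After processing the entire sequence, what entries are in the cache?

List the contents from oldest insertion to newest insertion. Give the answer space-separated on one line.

FIFO simulation (capacity=2):
  1. access 19: MISS. Cache (old->new): [19]
  2. access 12: MISS. Cache (old->new): [19 12]
  3. access 19: HIT. Cache (old->new): [19 12]
  4. access 19: HIT. Cache (old->new): [19 12]
  5. access 12: HIT. Cache (old->new): [19 12]
  6. access 19: HIT. Cache (old->new): [19 12]
  7. access 19: HIT. Cache (old->new): [19 12]
  8. access 19: HIT. Cache (old->new): [19 12]
  9. access 12: HIT. Cache (old->new): [19 12]
  10. access 19: HIT. Cache (old->new): [19 12]
  11. access 19: HIT. Cache (old->new): [19 12]
  12. access 19: HIT. Cache (old->new): [19 12]
  13. access 17: MISS, evict 19. Cache (old->new): [12 17]
  14. access 19: MISS, evict 12. Cache (old->new): [17 19]
  15. access 17: HIT. Cache (old->new): [17 19]
  16. access 17: HIT. Cache (old->new): [17 19]
  17. access 12: MISS, evict 17. Cache (old->new): [19 12]
  18. access 17: MISS, evict 19. Cache (old->new): [12 17]
  19. access 17: HIT. Cache (old->new): [12 17]
  20. access 19: MISS, evict 12. Cache (old->new): [17 19]
  21. access 12: MISS, evict 17. Cache (old->new): [19 12]
  22. access 54: MISS, evict 19. Cache (old->new): [12 54]
  23. access 17: MISS, evict 12. Cache (old->new): [54 17]
  24. access 54: HIT. Cache (old->new): [54 17]
  25. access 39: MISS, evict 54. Cache (old->new): [17 39]
  26. access 19: MISS, evict 17. Cache (old->new): [39 19]
  27. access 17: MISS, evict 39. Cache (old->new): [19 17]
  28. access 17: HIT. Cache (old->new): [19 17]
  29. access 12: MISS, evict 19. Cache (old->new): [17 12]
  30. access 19: MISS, evict 17. Cache (old->new): [12 19]
  31. access 54: MISS, evict 12. Cache (old->new): [19 54]
  32. access 17: MISS, evict 19. Cache (old->new): [54 17]
  33. access 54: HIT. Cache (old->new): [54 17]
  34. access 12: MISS, evict 54. Cache (old->new): [17 12]
  35. access 17: HIT. Cache (old->new): [17 12]
  36. access 12: HIT. Cache (old->new): [17 12]
  37. access 17: HIT. Cache (old->new): [17 12]
  38. access 12: HIT. Cache (old->new): [17 12]
  39. access 17: HIT. Cache (old->new): [17 12]
Total: 21 hits, 18 misses, 16 evictions

Answer: 17 12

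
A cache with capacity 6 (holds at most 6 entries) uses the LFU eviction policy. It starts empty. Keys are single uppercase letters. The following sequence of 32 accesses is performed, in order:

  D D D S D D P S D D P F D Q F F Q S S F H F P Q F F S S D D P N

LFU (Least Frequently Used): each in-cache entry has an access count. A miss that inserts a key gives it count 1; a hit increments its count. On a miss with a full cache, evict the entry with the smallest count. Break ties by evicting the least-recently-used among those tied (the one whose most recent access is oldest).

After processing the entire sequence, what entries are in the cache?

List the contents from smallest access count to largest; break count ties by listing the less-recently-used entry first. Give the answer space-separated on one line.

LFU simulation (capacity=6):
  1. access D: MISS. Cache: [D(c=1)]
  2. access D: HIT, count now 2. Cache: [D(c=2)]
  3. access D: HIT, count now 3. Cache: [D(c=3)]
  4. access S: MISS. Cache: [S(c=1) D(c=3)]
  5. access D: HIT, count now 4. Cache: [S(c=1) D(c=4)]
  6. access D: HIT, count now 5. Cache: [S(c=1) D(c=5)]
  7. access P: MISS. Cache: [S(c=1) P(c=1) D(c=5)]
  8. access S: HIT, count now 2. Cache: [P(c=1) S(c=2) D(c=5)]
  9. access D: HIT, count now 6. Cache: [P(c=1) S(c=2) D(c=6)]
  10. access D: HIT, count now 7. Cache: [P(c=1) S(c=2) D(c=7)]
  11. access P: HIT, count now 2. Cache: [S(c=2) P(c=2) D(c=7)]
  12. access F: MISS. Cache: [F(c=1) S(c=2) P(c=2) D(c=7)]
  13. access D: HIT, count now 8. Cache: [F(c=1) S(c=2) P(c=2) D(c=8)]
  14. access Q: MISS. Cache: [F(c=1) Q(c=1) S(c=2) P(c=2) D(c=8)]
  15. access F: HIT, count now 2. Cache: [Q(c=1) S(c=2) P(c=2) F(c=2) D(c=8)]
  16. access F: HIT, count now 3. Cache: [Q(c=1) S(c=2) P(c=2) F(c=3) D(c=8)]
  17. access Q: HIT, count now 2. Cache: [S(c=2) P(c=2) Q(c=2) F(c=3) D(c=8)]
  18. access S: HIT, count now 3. Cache: [P(c=2) Q(c=2) F(c=3) S(c=3) D(c=8)]
  19. access S: HIT, count now 4. Cache: [P(c=2) Q(c=2) F(c=3) S(c=4) D(c=8)]
  20. access F: HIT, count now 4. Cache: [P(c=2) Q(c=2) S(c=4) F(c=4) D(c=8)]
  21. access H: MISS. Cache: [H(c=1) P(c=2) Q(c=2) S(c=4) F(c=4) D(c=8)]
  22. access F: HIT, count now 5. Cache: [H(c=1) P(c=2) Q(c=2) S(c=4) F(c=5) D(c=8)]
  23. access P: HIT, count now 3. Cache: [H(c=1) Q(c=2) P(c=3) S(c=4) F(c=5) D(c=8)]
  24. access Q: HIT, count now 3. Cache: [H(c=1) P(c=3) Q(c=3) S(c=4) F(c=5) D(c=8)]
  25. access F: HIT, count now 6. Cache: [H(c=1) P(c=3) Q(c=3) S(c=4) F(c=6) D(c=8)]
  26. access F: HIT, count now 7. Cache: [H(c=1) P(c=3) Q(c=3) S(c=4) F(c=7) D(c=8)]
  27. access S: HIT, count now 5. Cache: [H(c=1) P(c=3) Q(c=3) S(c=5) F(c=7) D(c=8)]
  28. access S: HIT, count now 6. Cache: [H(c=1) P(c=3) Q(c=3) S(c=6) F(c=7) D(c=8)]
  29. access D: HIT, count now 9. Cache: [H(c=1) P(c=3) Q(c=3) S(c=6) F(c=7) D(c=9)]
  30. access D: HIT, count now 10. Cache: [H(c=1) P(c=3) Q(c=3) S(c=6) F(c=7) D(c=10)]
  31. access P: HIT, count now 4. Cache: [H(c=1) Q(c=3) P(c=4) S(c=6) F(c=7) D(c=10)]
  32. access N: MISS, evict H(c=1). Cache: [N(c=1) Q(c=3) P(c=4) S(c=6) F(c=7) D(c=10)]
Total: 25 hits, 7 misses, 1 evictions

Answer: N Q P S F D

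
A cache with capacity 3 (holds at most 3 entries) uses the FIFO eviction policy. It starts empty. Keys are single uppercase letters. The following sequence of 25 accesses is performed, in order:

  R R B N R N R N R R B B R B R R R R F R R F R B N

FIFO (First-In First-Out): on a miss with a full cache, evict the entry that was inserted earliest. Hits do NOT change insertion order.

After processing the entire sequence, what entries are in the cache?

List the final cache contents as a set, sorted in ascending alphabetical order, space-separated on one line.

FIFO simulation (capacity=3):
  1. access R: MISS. Cache (old->new): [R]
  2. access R: HIT. Cache (old->new): [R]
  3. access B: MISS. Cache (old->new): [R B]
  4. access N: MISS. Cache (old->new): [R B N]
  5. access R: HIT. Cache (old->new): [R B N]
  6. access N: HIT. Cache (old->new): [R B N]
  7. access R: HIT. Cache (old->new): [R B N]
  8. access N: HIT. Cache (old->new): [R B N]
  9. access R: HIT. Cache (old->new): [R B N]
  10. access R: HIT. Cache (old->new): [R B N]
  11. access B: HIT. Cache (old->new): [R B N]
  12. access B: HIT. Cache (old->new): [R B N]
  13. access R: HIT. Cache (old->new): [R B N]
  14. access B: HIT. Cache (old->new): [R B N]
  15. access R: HIT. Cache (old->new): [R B N]
  16. access R: HIT. Cache (old->new): [R B N]
  17. access R: HIT. Cache (old->new): [R B N]
  18. access R: HIT. Cache (old->new): [R B N]
  19. access F: MISS, evict R. Cache (old->new): [B N F]
  20. access R: MISS, evict B. Cache (old->new): [N F R]
  21. access R: HIT. Cache (old->new): [N F R]
  22. access F: HIT. Cache (old->new): [N F R]
  23. access R: HIT. Cache (old->new): [N F R]
  24. access B: MISS, evict N. Cache (old->new): [F R B]
  25. access N: MISS, evict F. Cache (old->new): [R B N]
Total: 18 hits, 7 misses, 4 evictions

Answer: B N R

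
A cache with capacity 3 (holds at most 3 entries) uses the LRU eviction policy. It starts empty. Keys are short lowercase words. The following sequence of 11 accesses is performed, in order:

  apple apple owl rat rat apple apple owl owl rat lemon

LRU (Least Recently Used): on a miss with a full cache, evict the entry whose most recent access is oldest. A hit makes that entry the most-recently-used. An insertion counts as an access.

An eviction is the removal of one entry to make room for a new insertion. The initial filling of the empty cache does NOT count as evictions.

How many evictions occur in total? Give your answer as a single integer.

Answer: 1

Derivation:
LRU simulation (capacity=3):
  1. access apple: MISS. Cache (LRU->MRU): [apple]
  2. access apple: HIT. Cache (LRU->MRU): [apple]
  3. access owl: MISS. Cache (LRU->MRU): [apple owl]
  4. access rat: MISS. Cache (LRU->MRU): [apple owl rat]
  5. access rat: HIT. Cache (LRU->MRU): [apple owl rat]
  6. access apple: HIT. Cache (LRU->MRU): [owl rat apple]
  7. access apple: HIT. Cache (LRU->MRU): [owl rat apple]
  8. access owl: HIT. Cache (LRU->MRU): [rat apple owl]
  9. access owl: HIT. Cache (LRU->MRU): [rat apple owl]
  10. access rat: HIT. Cache (LRU->MRU): [apple owl rat]
  11. access lemon: MISS, evict apple. Cache (LRU->MRU): [owl rat lemon]
Total: 7 hits, 4 misses, 1 evictions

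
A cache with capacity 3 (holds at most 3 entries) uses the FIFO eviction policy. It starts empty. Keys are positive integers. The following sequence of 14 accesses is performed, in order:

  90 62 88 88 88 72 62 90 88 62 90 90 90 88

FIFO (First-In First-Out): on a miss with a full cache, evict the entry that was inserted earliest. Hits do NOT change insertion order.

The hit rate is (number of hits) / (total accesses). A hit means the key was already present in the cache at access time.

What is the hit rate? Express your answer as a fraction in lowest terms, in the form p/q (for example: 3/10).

FIFO simulation (capacity=3):
  1. access 90: MISS. Cache (old->new): [90]
  2. access 62: MISS. Cache (old->new): [90 62]
  3. access 88: MISS. Cache (old->new): [90 62 88]
  4. access 88: HIT. Cache (old->new): [90 62 88]
  5. access 88: HIT. Cache (old->new): [90 62 88]
  6. access 72: MISS, evict 90. Cache (old->new): [62 88 72]
  7. access 62: HIT. Cache (old->new): [62 88 72]
  8. access 90: MISS, evict 62. Cache (old->new): [88 72 90]
  9. access 88: HIT. Cache (old->new): [88 72 90]
  10. access 62: MISS, evict 88. Cache (old->new): [72 90 62]
  11. access 90: HIT. Cache (old->new): [72 90 62]
  12. access 90: HIT. Cache (old->new): [72 90 62]
  13. access 90: HIT. Cache (old->new): [72 90 62]
  14. access 88: MISS, evict 72. Cache (old->new): [90 62 88]
Total: 7 hits, 7 misses, 4 evictions

Hit rate = 7/14 = 1/2

Answer: 1/2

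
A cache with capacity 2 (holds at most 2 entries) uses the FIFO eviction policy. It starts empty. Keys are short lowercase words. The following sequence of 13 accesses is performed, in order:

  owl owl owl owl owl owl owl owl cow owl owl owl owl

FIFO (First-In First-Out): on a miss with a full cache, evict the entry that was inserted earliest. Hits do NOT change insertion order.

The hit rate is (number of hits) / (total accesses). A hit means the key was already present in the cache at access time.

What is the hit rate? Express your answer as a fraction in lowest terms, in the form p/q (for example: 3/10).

Answer: 11/13

Derivation:
FIFO simulation (capacity=2):
  1. access owl: MISS. Cache (old->new): [owl]
  2. access owl: HIT. Cache (old->new): [owl]
  3. access owl: HIT. Cache (old->new): [owl]
  4. access owl: HIT. Cache (old->new): [owl]
  5. access owl: HIT. Cache (old->new): [owl]
  6. access owl: HIT. Cache (old->new): [owl]
  7. access owl: HIT. Cache (old->new): [owl]
  8. access owl: HIT. Cache (old->new): [owl]
  9. access cow: MISS. Cache (old->new): [owl cow]
  10. access owl: HIT. Cache (old->new): [owl cow]
  11. access owl: HIT. Cache (old->new): [owl cow]
  12. access owl: HIT. Cache (old->new): [owl cow]
  13. access owl: HIT. Cache (old->new): [owl cow]
Total: 11 hits, 2 misses, 0 evictions

Hit rate = 11/13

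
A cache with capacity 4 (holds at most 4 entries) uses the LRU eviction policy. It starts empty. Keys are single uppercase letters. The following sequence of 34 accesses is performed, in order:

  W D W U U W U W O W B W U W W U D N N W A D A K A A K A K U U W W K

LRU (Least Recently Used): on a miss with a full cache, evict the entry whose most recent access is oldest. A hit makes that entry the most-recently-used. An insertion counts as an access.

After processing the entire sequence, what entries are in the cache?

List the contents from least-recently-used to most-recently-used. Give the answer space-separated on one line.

Answer: A U W K

Derivation:
LRU simulation (capacity=4):
  1. access W: MISS. Cache (LRU->MRU): [W]
  2. access D: MISS. Cache (LRU->MRU): [W D]
  3. access W: HIT. Cache (LRU->MRU): [D W]
  4. access U: MISS. Cache (LRU->MRU): [D W U]
  5. access U: HIT. Cache (LRU->MRU): [D W U]
  6. access W: HIT. Cache (LRU->MRU): [D U W]
  7. access U: HIT. Cache (LRU->MRU): [D W U]
  8. access W: HIT. Cache (LRU->MRU): [D U W]
  9. access O: MISS. Cache (LRU->MRU): [D U W O]
  10. access W: HIT. Cache (LRU->MRU): [D U O W]
  11. access B: MISS, evict D. Cache (LRU->MRU): [U O W B]
  12. access W: HIT. Cache (LRU->MRU): [U O B W]
  13. access U: HIT. Cache (LRU->MRU): [O B W U]
  14. access W: HIT. Cache (LRU->MRU): [O B U W]
  15. access W: HIT. Cache (LRU->MRU): [O B U W]
  16. access U: HIT. Cache (LRU->MRU): [O B W U]
  17. access D: MISS, evict O. Cache (LRU->MRU): [B W U D]
  18. access N: MISS, evict B. Cache (LRU->MRU): [W U D N]
  19. access N: HIT. Cache (LRU->MRU): [W U D N]
  20. access W: HIT. Cache (LRU->MRU): [U D N W]
  21. access A: MISS, evict U. Cache (LRU->MRU): [D N W A]
  22. access D: HIT. Cache (LRU->MRU): [N W A D]
  23. access A: HIT. Cache (LRU->MRU): [N W D A]
  24. access K: MISS, evict N. Cache (LRU->MRU): [W D A K]
  25. access A: HIT. Cache (LRU->MRU): [W D K A]
  26. access A: HIT. Cache (LRU->MRU): [W D K A]
  27. access K: HIT. Cache (LRU->MRU): [W D A K]
  28. access A: HIT. Cache (LRU->MRU): [W D K A]
  29. access K: HIT. Cache (LRU->MRU): [W D A K]
  30. access U: MISS, evict W. Cache (LRU->MRU): [D A K U]
  31. access U: HIT. Cache (LRU->MRU): [D A K U]
  32. access W: MISS, evict D. Cache (LRU->MRU): [A K U W]
  33. access W: HIT. Cache (LRU->MRU): [A K U W]
  34. access K: HIT. Cache (LRU->MRU): [A U W K]
Total: 23 hits, 11 misses, 7 evictions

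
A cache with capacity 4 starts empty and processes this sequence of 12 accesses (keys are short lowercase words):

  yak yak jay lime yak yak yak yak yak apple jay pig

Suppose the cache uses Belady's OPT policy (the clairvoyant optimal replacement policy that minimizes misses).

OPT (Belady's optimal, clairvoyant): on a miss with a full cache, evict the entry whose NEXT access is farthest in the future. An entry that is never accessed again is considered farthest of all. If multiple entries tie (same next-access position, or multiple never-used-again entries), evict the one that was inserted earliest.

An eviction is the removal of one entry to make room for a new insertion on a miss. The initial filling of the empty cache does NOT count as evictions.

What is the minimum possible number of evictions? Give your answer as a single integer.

Answer: 1

Derivation:
OPT (Belady) simulation (capacity=4):
  1. access yak: MISS. Cache: [yak]
  2. access yak: HIT. Next use of yak: step 5. Cache: [yak]
  3. access jay: MISS. Cache: [yak jay]
  4. access lime: MISS. Cache: [yak jay lime]
  5. access yak: HIT. Next use of yak: step 6. Cache: [yak jay lime]
  6. access yak: HIT. Next use of yak: step 7. Cache: [yak jay lime]
  7. access yak: HIT. Next use of yak: step 8. Cache: [yak jay lime]
  8. access yak: HIT. Next use of yak: step 9. Cache: [yak jay lime]
  9. access yak: HIT. Next use of yak: never. Cache: [yak jay lime]
  10. access apple: MISS. Cache: [yak jay lime apple]
  11. access jay: HIT. Next use of jay: never. Cache: [yak jay lime apple]
  12. access pig: MISS, evict yak (next use: never). Cache: [jay lime apple pig]
Total: 7 hits, 5 misses, 1 evictions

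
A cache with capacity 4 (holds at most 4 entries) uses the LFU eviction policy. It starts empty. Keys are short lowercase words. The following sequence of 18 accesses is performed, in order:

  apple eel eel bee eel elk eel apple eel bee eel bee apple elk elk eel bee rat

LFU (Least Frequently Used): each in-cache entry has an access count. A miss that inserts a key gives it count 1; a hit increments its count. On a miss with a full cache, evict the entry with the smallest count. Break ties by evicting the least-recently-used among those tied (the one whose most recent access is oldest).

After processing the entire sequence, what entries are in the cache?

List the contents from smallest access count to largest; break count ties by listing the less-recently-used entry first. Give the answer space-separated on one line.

Answer: rat elk bee eel

Derivation:
LFU simulation (capacity=4):
  1. access apple: MISS. Cache: [apple(c=1)]
  2. access eel: MISS. Cache: [apple(c=1) eel(c=1)]
  3. access eel: HIT, count now 2. Cache: [apple(c=1) eel(c=2)]
  4. access bee: MISS. Cache: [apple(c=1) bee(c=1) eel(c=2)]
  5. access eel: HIT, count now 3. Cache: [apple(c=1) bee(c=1) eel(c=3)]
  6. access elk: MISS. Cache: [apple(c=1) bee(c=1) elk(c=1) eel(c=3)]
  7. access eel: HIT, count now 4. Cache: [apple(c=1) bee(c=1) elk(c=1) eel(c=4)]
  8. access apple: HIT, count now 2. Cache: [bee(c=1) elk(c=1) apple(c=2) eel(c=4)]
  9. access eel: HIT, count now 5. Cache: [bee(c=1) elk(c=1) apple(c=2) eel(c=5)]
  10. access bee: HIT, count now 2. Cache: [elk(c=1) apple(c=2) bee(c=2) eel(c=5)]
  11. access eel: HIT, count now 6. Cache: [elk(c=1) apple(c=2) bee(c=2) eel(c=6)]
  12. access bee: HIT, count now 3. Cache: [elk(c=1) apple(c=2) bee(c=3) eel(c=6)]
  13. access apple: HIT, count now 3. Cache: [elk(c=1) bee(c=3) apple(c=3) eel(c=6)]
  14. access elk: HIT, count now 2. Cache: [elk(c=2) bee(c=3) apple(c=3) eel(c=6)]
  15. access elk: HIT, count now 3. Cache: [bee(c=3) apple(c=3) elk(c=3) eel(c=6)]
  16. access eel: HIT, count now 7. Cache: [bee(c=3) apple(c=3) elk(c=3) eel(c=7)]
  17. access bee: HIT, count now 4. Cache: [apple(c=3) elk(c=3) bee(c=4) eel(c=7)]
  18. access rat: MISS, evict apple(c=3). Cache: [rat(c=1) elk(c=3) bee(c=4) eel(c=7)]
Total: 13 hits, 5 misses, 1 evictions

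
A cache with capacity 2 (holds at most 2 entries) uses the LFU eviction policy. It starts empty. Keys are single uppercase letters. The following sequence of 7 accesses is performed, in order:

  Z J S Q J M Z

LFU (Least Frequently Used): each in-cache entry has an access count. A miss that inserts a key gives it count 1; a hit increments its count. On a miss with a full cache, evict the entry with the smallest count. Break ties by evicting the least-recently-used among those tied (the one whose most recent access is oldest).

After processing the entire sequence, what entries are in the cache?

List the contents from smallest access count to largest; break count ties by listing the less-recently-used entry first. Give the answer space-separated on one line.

LFU simulation (capacity=2):
  1. access Z: MISS. Cache: [Z(c=1)]
  2. access J: MISS. Cache: [Z(c=1) J(c=1)]
  3. access S: MISS, evict Z(c=1). Cache: [J(c=1) S(c=1)]
  4. access Q: MISS, evict J(c=1). Cache: [S(c=1) Q(c=1)]
  5. access J: MISS, evict S(c=1). Cache: [Q(c=1) J(c=1)]
  6. access M: MISS, evict Q(c=1). Cache: [J(c=1) M(c=1)]
  7. access Z: MISS, evict J(c=1). Cache: [M(c=1) Z(c=1)]
Total: 0 hits, 7 misses, 5 evictions

Answer: M Z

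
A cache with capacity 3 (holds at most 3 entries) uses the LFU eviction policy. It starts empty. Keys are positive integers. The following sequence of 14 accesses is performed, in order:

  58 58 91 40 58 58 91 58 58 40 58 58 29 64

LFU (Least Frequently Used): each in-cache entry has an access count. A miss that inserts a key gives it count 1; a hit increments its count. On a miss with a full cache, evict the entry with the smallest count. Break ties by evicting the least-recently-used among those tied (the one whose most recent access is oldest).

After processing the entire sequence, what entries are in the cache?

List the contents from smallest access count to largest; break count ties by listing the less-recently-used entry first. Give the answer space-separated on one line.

Answer: 64 40 58

Derivation:
LFU simulation (capacity=3):
  1. access 58: MISS. Cache: [58(c=1)]
  2. access 58: HIT, count now 2. Cache: [58(c=2)]
  3. access 91: MISS. Cache: [91(c=1) 58(c=2)]
  4. access 40: MISS. Cache: [91(c=1) 40(c=1) 58(c=2)]
  5. access 58: HIT, count now 3. Cache: [91(c=1) 40(c=1) 58(c=3)]
  6. access 58: HIT, count now 4. Cache: [91(c=1) 40(c=1) 58(c=4)]
  7. access 91: HIT, count now 2. Cache: [40(c=1) 91(c=2) 58(c=4)]
  8. access 58: HIT, count now 5. Cache: [40(c=1) 91(c=2) 58(c=5)]
  9. access 58: HIT, count now 6. Cache: [40(c=1) 91(c=2) 58(c=6)]
  10. access 40: HIT, count now 2. Cache: [91(c=2) 40(c=2) 58(c=6)]
  11. access 58: HIT, count now 7. Cache: [91(c=2) 40(c=2) 58(c=7)]
  12. access 58: HIT, count now 8. Cache: [91(c=2) 40(c=2) 58(c=8)]
  13. access 29: MISS, evict 91(c=2). Cache: [29(c=1) 40(c=2) 58(c=8)]
  14. access 64: MISS, evict 29(c=1). Cache: [64(c=1) 40(c=2) 58(c=8)]
Total: 9 hits, 5 misses, 2 evictions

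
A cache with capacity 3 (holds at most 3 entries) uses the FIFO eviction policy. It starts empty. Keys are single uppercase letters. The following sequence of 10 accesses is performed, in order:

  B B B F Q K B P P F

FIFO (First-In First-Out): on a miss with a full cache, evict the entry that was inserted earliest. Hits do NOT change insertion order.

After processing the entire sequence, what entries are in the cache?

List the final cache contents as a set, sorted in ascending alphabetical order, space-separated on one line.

FIFO simulation (capacity=3):
  1. access B: MISS. Cache (old->new): [B]
  2. access B: HIT. Cache (old->new): [B]
  3. access B: HIT. Cache (old->new): [B]
  4. access F: MISS. Cache (old->new): [B F]
  5. access Q: MISS. Cache (old->new): [B F Q]
  6. access K: MISS, evict B. Cache (old->new): [F Q K]
  7. access B: MISS, evict F. Cache (old->new): [Q K B]
  8. access P: MISS, evict Q. Cache (old->new): [K B P]
  9. access P: HIT. Cache (old->new): [K B P]
  10. access F: MISS, evict K. Cache (old->new): [B P F]
Total: 3 hits, 7 misses, 4 evictions

Answer: B F P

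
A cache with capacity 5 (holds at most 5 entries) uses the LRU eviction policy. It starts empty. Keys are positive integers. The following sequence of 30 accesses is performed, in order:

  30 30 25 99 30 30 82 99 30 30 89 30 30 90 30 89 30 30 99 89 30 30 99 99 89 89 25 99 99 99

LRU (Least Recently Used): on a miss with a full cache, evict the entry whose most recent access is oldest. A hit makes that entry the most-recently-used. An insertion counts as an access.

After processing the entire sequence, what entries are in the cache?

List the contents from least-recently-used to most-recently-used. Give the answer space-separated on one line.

LRU simulation (capacity=5):
  1. access 30: MISS. Cache (LRU->MRU): [30]
  2. access 30: HIT. Cache (LRU->MRU): [30]
  3. access 25: MISS. Cache (LRU->MRU): [30 25]
  4. access 99: MISS. Cache (LRU->MRU): [30 25 99]
  5. access 30: HIT. Cache (LRU->MRU): [25 99 30]
  6. access 30: HIT. Cache (LRU->MRU): [25 99 30]
  7. access 82: MISS. Cache (LRU->MRU): [25 99 30 82]
  8. access 99: HIT. Cache (LRU->MRU): [25 30 82 99]
  9. access 30: HIT. Cache (LRU->MRU): [25 82 99 30]
  10. access 30: HIT. Cache (LRU->MRU): [25 82 99 30]
  11. access 89: MISS. Cache (LRU->MRU): [25 82 99 30 89]
  12. access 30: HIT. Cache (LRU->MRU): [25 82 99 89 30]
  13. access 30: HIT. Cache (LRU->MRU): [25 82 99 89 30]
  14. access 90: MISS, evict 25. Cache (LRU->MRU): [82 99 89 30 90]
  15. access 30: HIT. Cache (LRU->MRU): [82 99 89 90 30]
  16. access 89: HIT. Cache (LRU->MRU): [82 99 90 30 89]
  17. access 30: HIT. Cache (LRU->MRU): [82 99 90 89 30]
  18. access 30: HIT. Cache (LRU->MRU): [82 99 90 89 30]
  19. access 99: HIT. Cache (LRU->MRU): [82 90 89 30 99]
  20. access 89: HIT. Cache (LRU->MRU): [82 90 30 99 89]
  21. access 30: HIT. Cache (LRU->MRU): [82 90 99 89 30]
  22. access 30: HIT. Cache (LRU->MRU): [82 90 99 89 30]
  23. access 99: HIT. Cache (LRU->MRU): [82 90 89 30 99]
  24. access 99: HIT. Cache (LRU->MRU): [82 90 89 30 99]
  25. access 89: HIT. Cache (LRU->MRU): [82 90 30 99 89]
  26. access 89: HIT. Cache (LRU->MRU): [82 90 30 99 89]
  27. access 25: MISS, evict 82. Cache (LRU->MRU): [90 30 99 89 25]
  28. access 99: HIT. Cache (LRU->MRU): [90 30 89 25 99]
  29. access 99: HIT. Cache (LRU->MRU): [90 30 89 25 99]
  30. access 99: HIT. Cache (LRU->MRU): [90 30 89 25 99]
Total: 23 hits, 7 misses, 2 evictions

Answer: 90 30 89 25 99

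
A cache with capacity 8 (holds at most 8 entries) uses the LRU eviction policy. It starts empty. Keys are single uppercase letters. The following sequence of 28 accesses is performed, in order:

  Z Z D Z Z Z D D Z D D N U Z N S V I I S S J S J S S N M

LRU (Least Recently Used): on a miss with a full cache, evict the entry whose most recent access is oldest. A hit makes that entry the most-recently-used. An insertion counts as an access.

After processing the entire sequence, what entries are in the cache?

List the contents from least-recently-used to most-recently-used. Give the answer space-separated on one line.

Answer: U Z V I J S N M

Derivation:
LRU simulation (capacity=8):
  1. access Z: MISS. Cache (LRU->MRU): [Z]
  2. access Z: HIT. Cache (LRU->MRU): [Z]
  3. access D: MISS. Cache (LRU->MRU): [Z D]
  4. access Z: HIT. Cache (LRU->MRU): [D Z]
  5. access Z: HIT. Cache (LRU->MRU): [D Z]
  6. access Z: HIT. Cache (LRU->MRU): [D Z]
  7. access D: HIT. Cache (LRU->MRU): [Z D]
  8. access D: HIT. Cache (LRU->MRU): [Z D]
  9. access Z: HIT. Cache (LRU->MRU): [D Z]
  10. access D: HIT. Cache (LRU->MRU): [Z D]
  11. access D: HIT. Cache (LRU->MRU): [Z D]
  12. access N: MISS. Cache (LRU->MRU): [Z D N]
  13. access U: MISS. Cache (LRU->MRU): [Z D N U]
  14. access Z: HIT. Cache (LRU->MRU): [D N U Z]
  15. access N: HIT. Cache (LRU->MRU): [D U Z N]
  16. access S: MISS. Cache (LRU->MRU): [D U Z N S]
  17. access V: MISS. Cache (LRU->MRU): [D U Z N S V]
  18. access I: MISS. Cache (LRU->MRU): [D U Z N S V I]
  19. access I: HIT. Cache (LRU->MRU): [D U Z N S V I]
  20. access S: HIT. Cache (LRU->MRU): [D U Z N V I S]
  21. access S: HIT. Cache (LRU->MRU): [D U Z N V I S]
  22. access J: MISS. Cache (LRU->MRU): [D U Z N V I S J]
  23. access S: HIT. Cache (LRU->MRU): [D U Z N V I J S]
  24. access J: HIT. Cache (LRU->MRU): [D U Z N V I S J]
  25. access S: HIT. Cache (LRU->MRU): [D U Z N V I J S]
  26. access S: HIT. Cache (LRU->MRU): [D U Z N V I J S]
  27. access N: HIT. Cache (LRU->MRU): [D U Z V I J S N]
  28. access M: MISS, evict D. Cache (LRU->MRU): [U Z V I J S N M]
Total: 19 hits, 9 misses, 1 evictions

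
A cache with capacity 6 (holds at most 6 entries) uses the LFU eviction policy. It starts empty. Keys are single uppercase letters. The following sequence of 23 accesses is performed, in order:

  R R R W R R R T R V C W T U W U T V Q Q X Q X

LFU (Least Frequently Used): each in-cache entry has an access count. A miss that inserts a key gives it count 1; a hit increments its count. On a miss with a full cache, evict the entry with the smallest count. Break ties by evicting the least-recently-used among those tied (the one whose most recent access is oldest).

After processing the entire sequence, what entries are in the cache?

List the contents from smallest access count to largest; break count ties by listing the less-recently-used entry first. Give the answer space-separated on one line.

Answer: V X W T Q R

Derivation:
LFU simulation (capacity=6):
  1. access R: MISS. Cache: [R(c=1)]
  2. access R: HIT, count now 2. Cache: [R(c=2)]
  3. access R: HIT, count now 3. Cache: [R(c=3)]
  4. access W: MISS. Cache: [W(c=1) R(c=3)]
  5. access R: HIT, count now 4. Cache: [W(c=1) R(c=4)]
  6. access R: HIT, count now 5. Cache: [W(c=1) R(c=5)]
  7. access R: HIT, count now 6. Cache: [W(c=1) R(c=6)]
  8. access T: MISS. Cache: [W(c=1) T(c=1) R(c=6)]
  9. access R: HIT, count now 7. Cache: [W(c=1) T(c=1) R(c=7)]
  10. access V: MISS. Cache: [W(c=1) T(c=1) V(c=1) R(c=7)]
  11. access C: MISS. Cache: [W(c=1) T(c=1) V(c=1) C(c=1) R(c=7)]
  12. access W: HIT, count now 2. Cache: [T(c=1) V(c=1) C(c=1) W(c=2) R(c=7)]
  13. access T: HIT, count now 2. Cache: [V(c=1) C(c=1) W(c=2) T(c=2) R(c=7)]
  14. access U: MISS. Cache: [V(c=1) C(c=1) U(c=1) W(c=2) T(c=2) R(c=7)]
  15. access W: HIT, count now 3. Cache: [V(c=1) C(c=1) U(c=1) T(c=2) W(c=3) R(c=7)]
  16. access U: HIT, count now 2. Cache: [V(c=1) C(c=1) T(c=2) U(c=2) W(c=3) R(c=7)]
  17. access T: HIT, count now 3. Cache: [V(c=1) C(c=1) U(c=2) W(c=3) T(c=3) R(c=7)]
  18. access V: HIT, count now 2. Cache: [C(c=1) U(c=2) V(c=2) W(c=3) T(c=3) R(c=7)]
  19. access Q: MISS, evict C(c=1). Cache: [Q(c=1) U(c=2) V(c=2) W(c=3) T(c=3) R(c=7)]
  20. access Q: HIT, count now 2. Cache: [U(c=2) V(c=2) Q(c=2) W(c=3) T(c=3) R(c=7)]
  21. access X: MISS, evict U(c=2). Cache: [X(c=1) V(c=2) Q(c=2) W(c=3) T(c=3) R(c=7)]
  22. access Q: HIT, count now 3. Cache: [X(c=1) V(c=2) W(c=3) T(c=3) Q(c=3) R(c=7)]
  23. access X: HIT, count now 2. Cache: [V(c=2) X(c=2) W(c=3) T(c=3) Q(c=3) R(c=7)]
Total: 15 hits, 8 misses, 2 evictions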